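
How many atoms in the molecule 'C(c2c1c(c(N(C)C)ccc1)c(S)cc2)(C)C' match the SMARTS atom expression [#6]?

Check the 17 heavy atoms by environment: 10× c (aromatic) → match; 1× N → no; 5× C → match; 1× S → no.
Summing the matching environments: 10 + 5 = 15 matching atoms.

15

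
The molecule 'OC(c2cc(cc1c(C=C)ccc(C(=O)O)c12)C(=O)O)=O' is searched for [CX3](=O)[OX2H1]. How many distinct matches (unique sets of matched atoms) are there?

[CX3](=O)[OX2H1] is the SMARTS for a carboxylic acid: an sp2 carbon double-bonded to O and single-bonded to an -OH oxygen.
The molecule carries 3 separate instances of a carboxylic acid group (-C(=O)OH) meeting every constraint; each maps to a distinct set of atoms, giving 3 matches.

3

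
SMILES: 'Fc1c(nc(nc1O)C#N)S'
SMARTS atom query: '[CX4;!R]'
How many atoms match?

0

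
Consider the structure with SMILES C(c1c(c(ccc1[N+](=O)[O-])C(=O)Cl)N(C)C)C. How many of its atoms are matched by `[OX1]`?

The query [OX1] means: aliphatic oxygen with one total connection — typically a carbonyl =O or an oxide.
Check the 17 heavy atoms by environment: 6× c (aromatic, X3) → no; 1× C (X3) → no; 2× O (X1) → match; 1× Cl (X1) → no; 1× N (charge +1, X3) → no; 1× O (charge -1, X1) → match; 1× N (X3) → no; 4× C (X4) → no.
Summing the matching environments: 2 + 1 = 3 matching atoms.

3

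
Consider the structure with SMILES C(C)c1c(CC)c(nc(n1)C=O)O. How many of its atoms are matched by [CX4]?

4

The query [CX4] means: C with X4: aliphatic carbon with exactly 4 total connections (bonds + H).
Check the 13 heavy atoms by environment: 2× n (aromatic, X2) → no; 4× c (aromatic, X3) → no; 4× C (X4) → match; 1× C (X3) → no; 1× O (X1) → no; 1× O (X2) → no.
That gives 4 matching atoms.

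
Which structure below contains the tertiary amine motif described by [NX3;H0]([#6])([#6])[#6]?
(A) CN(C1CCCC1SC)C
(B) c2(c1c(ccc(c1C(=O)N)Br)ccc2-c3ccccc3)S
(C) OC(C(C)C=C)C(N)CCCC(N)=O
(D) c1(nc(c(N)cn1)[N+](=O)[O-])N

A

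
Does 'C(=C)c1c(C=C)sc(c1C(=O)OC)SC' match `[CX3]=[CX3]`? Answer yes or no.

Yes

The pattern [CX3]=[CX3] describes a non-aromatic C=C double bond between two sp2 carbons — an alkene.
The molecule carries a vinyl group (-CH=CH2), whose atoms satisfy every constraint of the query, so the pattern matches.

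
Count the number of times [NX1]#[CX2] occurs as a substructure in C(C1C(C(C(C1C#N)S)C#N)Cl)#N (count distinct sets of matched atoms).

3

[NX1]#[CX2] is the SMARTS for a nitrile: a nitrogen triple-bonded to a two-connected carbon.
The molecule carries 3 separate instances of a nitrile (-C#N) meeting every constraint; each maps to a distinct set of atoms, giving 3 matches.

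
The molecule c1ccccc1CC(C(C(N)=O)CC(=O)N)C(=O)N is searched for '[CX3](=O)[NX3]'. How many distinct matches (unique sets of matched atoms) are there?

3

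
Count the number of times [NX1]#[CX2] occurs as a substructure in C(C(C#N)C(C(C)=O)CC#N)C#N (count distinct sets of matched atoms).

3

[NX1]#[CX2] is the SMARTS for a nitrile: a nitrogen triple-bonded to a two-connected carbon.
The molecule carries 3 separate instances of a nitrile (-C#N) meeting every constraint; each maps to a distinct set of atoms, giving 3 matches.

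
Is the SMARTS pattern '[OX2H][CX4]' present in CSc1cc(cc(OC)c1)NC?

No

The pattern [OX2H][CX4] describes a hydroxyl oxygen bound to an sp3 (X4) carbon — an aliphatic alcohol.
The closest candidate here is a methoxy ether (-OCH3), but the oxygen has H0 (ether), not H1. No other fragment satisfies the full query, so there is no match.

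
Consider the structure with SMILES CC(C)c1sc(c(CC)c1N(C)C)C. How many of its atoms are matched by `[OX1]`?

0

Check the 14 heavy atoms by environment: 1× s (aromatic, X2) → no; 4× c (aromatic, X3) → no; 1× N (X3) → no; 8× C (X4) → no.
No environment satisfies the query, so 0 matching atoms.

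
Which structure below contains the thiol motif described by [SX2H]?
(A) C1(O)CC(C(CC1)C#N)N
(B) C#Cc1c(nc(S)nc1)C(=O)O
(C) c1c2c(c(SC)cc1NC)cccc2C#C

[SX2H] describes an aliphatic sulfur with two connections, one being H (a thiol).
(A) has a hydroxyl group (-OH) but it is an -OH, not an -SH.
(B) contains a thiol (-SH), which satisfies every atom and bond constraint.
(C) has a methylthio ether (-SCH3) but the sulfur has H0 (bonded to two carbons), not H1.
So the answer is (B).

B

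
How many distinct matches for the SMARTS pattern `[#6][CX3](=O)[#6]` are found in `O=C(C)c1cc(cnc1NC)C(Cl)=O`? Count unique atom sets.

1

[#6][CX3](=O)[#6] is the SMARTS for a ketone: a carbonyl carbon (no H) flanked by two carbons.
Exactly one fragment in the molecule meets all constraints, giving 1 match.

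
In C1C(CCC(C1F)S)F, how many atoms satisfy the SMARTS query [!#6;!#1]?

The query [!#6;!#1] means: not carbon and not hydrogen — any heteroatom.
Check the 9 heavy atoms by environment: 6× C → no; 2× F → match; 1× S → match.
Summing the matching environments: 2 + 1 = 3 matching atoms.

3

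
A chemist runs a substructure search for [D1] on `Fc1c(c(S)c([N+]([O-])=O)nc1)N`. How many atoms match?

The query [D1] means: atom with exactly one heavy-atom neighbour (degree 1).
Check the 12 heavy atoms by environment: 1× n (aromatic, D2) → no; 4× c (aromatic, D3) → no; 1× c (aromatic, D2) → no; 1× F (D1) → match; 1× S (D1) → match; 1× N (charge +1, D3) → no; 1× O (charge -1, D1) → match; 1× O (D1) → match; 1× N (D1) → match.
Summing the matching environments: 1 + 1 + 1 + 1 + 1 = 5 matching atoms.

5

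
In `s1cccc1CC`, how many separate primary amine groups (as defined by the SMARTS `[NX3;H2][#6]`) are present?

0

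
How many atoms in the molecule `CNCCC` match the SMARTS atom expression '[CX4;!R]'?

4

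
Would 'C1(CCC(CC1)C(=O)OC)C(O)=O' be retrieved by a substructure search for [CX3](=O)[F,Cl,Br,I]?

The pattern [CX3](=O)[F,Cl,Br,I] describes a carbonyl carbon bonded to a halogen — an acyl halide.
The closest candidate here is a methyl-ester group (-C(=O)OCH3), but the carbonyl is bonded to -O-C, not to a halogen. No other fragment satisfies the full query, so there is no match.

No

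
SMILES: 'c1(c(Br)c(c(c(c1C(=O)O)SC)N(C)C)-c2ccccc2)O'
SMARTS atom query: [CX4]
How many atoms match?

3

The query [CX4] means: C with X4: aliphatic carbon with exactly 4 total connections (bonds + H).
Check the 22 heavy atoms by environment: 12× c (aromatic, X3) → no; 2× O (X2) → no; 1× C (X3) → no; 1× O (X1) → no; 1× Br (X1) → no; 1× N (X3) → no; 3× C (X4) → match; 1× S (X2) → no.
That gives 3 matching atoms.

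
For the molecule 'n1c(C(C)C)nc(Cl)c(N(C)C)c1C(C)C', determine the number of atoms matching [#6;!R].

The query [#6;!R] means: carbon not in any ring.
Check the 16 heavy atoms by environment: 2× n (aromatic, in 6-ring) → no; 4× c (aromatic, in 6-ring) → no; 8× C (acyclic) → match; 1× N (acyclic) → no; 1× Cl (acyclic) → no.
That gives 8 matching atoms.

8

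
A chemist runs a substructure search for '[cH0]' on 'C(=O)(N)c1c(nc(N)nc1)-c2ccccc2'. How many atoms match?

4

The query [cH0] means: aromatic carbon with no attached hydrogen (substituted or ring-fusion).
Check the 16 heavy atoms by environment: 2× n (aromatic, H0) → no; 4× c (aromatic, H0) → match; 6× c (aromatic, H1) → no; 2× N (H2) → no; 1× C (H0) → no; 1× O (H0) → no.
That gives 4 matching atoms.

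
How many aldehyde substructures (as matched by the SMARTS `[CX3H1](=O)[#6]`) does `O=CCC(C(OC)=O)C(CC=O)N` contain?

[CX3H1](=O)[#6] is the SMARTS for an aldehyde: an sp2 carbon with one H, double-bonded to O and single-bonded to carbon.
The molecule carries 2 separate instances of an aldehyde (-CHO) meeting every constraint; each maps to a distinct set of atoms, giving 2 matches.

2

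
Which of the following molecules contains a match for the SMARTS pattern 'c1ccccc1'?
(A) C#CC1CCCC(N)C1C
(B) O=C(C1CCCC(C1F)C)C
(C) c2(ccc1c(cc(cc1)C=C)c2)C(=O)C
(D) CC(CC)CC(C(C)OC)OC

c1ccccc1 describes six aromatic carbons in a ring (a benzene ring).
(A) has a methyl group (-CH3) but no six-membered all-carbon aromatic ring is present.
(B) has a methyl group (-CH3) but no six-membered all-carbon aromatic ring is present.
(C) contains the required atom environment, so the pattern matches.
(D) has a methyl group (-CH3) but no six-membered all-carbon aromatic ring is present.
So the answer is (C).

C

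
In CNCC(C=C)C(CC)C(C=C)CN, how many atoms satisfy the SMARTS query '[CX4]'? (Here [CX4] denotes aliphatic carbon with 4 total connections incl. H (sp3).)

8

The query [CX4] means: C with X4: aliphatic carbon with exactly 4 total connections (bonds + H).
Check the 14 heavy atoms by environment: 8× C (X4) → match; 2× N (X3) → no; 4× C (X3) → no.
That gives 8 matching atoms.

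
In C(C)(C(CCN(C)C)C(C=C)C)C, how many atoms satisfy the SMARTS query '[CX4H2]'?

2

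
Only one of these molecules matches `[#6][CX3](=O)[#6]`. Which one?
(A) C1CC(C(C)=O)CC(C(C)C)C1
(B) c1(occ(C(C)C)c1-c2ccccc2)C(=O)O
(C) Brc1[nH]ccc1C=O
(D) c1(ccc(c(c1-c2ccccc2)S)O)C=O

A

[#6][CX3](=O)[#6] describes a carbonyl carbon (no H) flanked by two carbons (a ketone).
(A) contains an acetyl/ketone group (-C(=O)CH3), which satisfies every atom and bond constraint.
(B) has a carboxylic acid group (-C(=O)OH) but one neighbour of the carbonyl carbon is O, not C.
(C) has an aldehyde (-CHO) but the carbonyl carbon has H1, so it is not flanked by two carbons.
(D) has an aldehyde (-CHO) but the carbonyl carbon has H1, so it is not flanked by two carbons.
So the answer is (A).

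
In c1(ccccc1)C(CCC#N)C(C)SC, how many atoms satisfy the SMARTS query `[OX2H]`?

0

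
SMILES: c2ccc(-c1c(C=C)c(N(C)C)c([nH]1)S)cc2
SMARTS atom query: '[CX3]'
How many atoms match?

2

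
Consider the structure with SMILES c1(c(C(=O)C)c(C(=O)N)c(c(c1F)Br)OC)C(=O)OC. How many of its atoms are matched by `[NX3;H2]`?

1

The query [NX3;H2] means: aliphatic N with 3 total connections, two of them H — an -NH2 nitrogen (amine or amide).
Check the 20 heavy atoms by environment: 6× c (aromatic, H0, X3) → no; 1× F (H0, X1) → no; 3× C (H0, X3) → no; 3× O (H0, X1) → no; 1× N (H2, X3) → match; 2× O (H0, X2) → no; 3× C (H3, X4) → no; 1× Br (H0, X1) → no.
That gives 1 matching atom.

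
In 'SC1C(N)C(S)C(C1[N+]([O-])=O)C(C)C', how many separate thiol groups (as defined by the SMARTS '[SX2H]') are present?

2

[SX2H] is the SMARTS for a thiol: an aliphatic sulfur with two connections, one being H.
The molecule carries 2 separate instances of a thiol (-SH) meeting every constraint; each maps to a distinct set of atoms, giving 2 matches.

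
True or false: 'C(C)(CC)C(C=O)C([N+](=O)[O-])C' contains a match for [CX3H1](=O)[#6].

The pattern [CX3H1](=O)[#6] describes an sp2 carbon with one H, double-bonded to O and single-bonded to carbon — an aldehyde.
The molecule carries an aldehyde (-CHO), whose atoms satisfy every constraint of the query, so the pattern matches.

True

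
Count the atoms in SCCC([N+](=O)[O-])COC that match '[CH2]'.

The query [CH2] means: aliphatic carbon with exactly two hydrogens.
Check the 10 heavy atoms by environment: 3× C (H2) → match; 1× C (H1) → no; 1× N (charge +1, H0) → no; 1× O (charge -1, H0) → no; 2× O (H0) → no; 1× S (H1) → no; 1× C (H3) → no.
That gives 3 matching atoms.

3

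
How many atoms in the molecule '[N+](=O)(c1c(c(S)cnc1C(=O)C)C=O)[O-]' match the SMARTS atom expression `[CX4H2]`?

The query [CX4H2] means: sp3 carbon (X4) with exactly two hydrogens.
Check the 15 heavy atoms by environment: 1× n (aromatic, H0, X2) → no; 1× c (aromatic, H1, X3) → no; 4× c (aromatic, H0, X3) → no; 1× N (charge +1, H0, X3) → no; 1× O (charge -1, H0, X1) → no; 3× O (H0, X1) → no; 1× C (H1, X3) → no; 1× S (H1, X2) → no; 1× C (H0, X3) → no; 1× C (H3, X4) → no.
No environment satisfies the query, so 0 matching atoms.

0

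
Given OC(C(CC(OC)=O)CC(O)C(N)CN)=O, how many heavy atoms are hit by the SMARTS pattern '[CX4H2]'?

3

The query [CX4H2] means: sp3 carbon (X4) with exactly two hydrogens.
Check the 16 heavy atoms by environment: 3× C (H2, X4) → match; 3× C (H1, X4) → no; 2× N (H2, X3) → no; 2× C (H0, X3) → no; 2× O (H0, X1) → no; 2× O (H1, X2) → no; 1× O (H0, X2) → no; 1× C (H3, X4) → no.
That gives 3 matching atoms.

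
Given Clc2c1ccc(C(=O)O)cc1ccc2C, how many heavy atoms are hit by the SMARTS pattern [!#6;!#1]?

3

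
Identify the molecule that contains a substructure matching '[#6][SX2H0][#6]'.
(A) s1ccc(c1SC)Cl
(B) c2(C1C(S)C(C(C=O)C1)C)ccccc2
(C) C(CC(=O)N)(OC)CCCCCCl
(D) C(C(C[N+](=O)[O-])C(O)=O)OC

A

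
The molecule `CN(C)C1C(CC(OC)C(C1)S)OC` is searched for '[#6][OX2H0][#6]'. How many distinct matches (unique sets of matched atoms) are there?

[#6][OX2H0][#6] is the SMARTS for an ether: an aliphatic oxygen bridging two carbons with no H on the oxygen.
The molecule carries 2 separate instances of a methoxy ether (-OCH3) meeting every constraint; each maps to a distinct set of atoms, giving 2 matches.

2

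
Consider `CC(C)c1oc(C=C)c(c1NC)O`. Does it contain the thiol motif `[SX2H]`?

No

The pattern [SX2H] describes an aliphatic sulfur with two connections, one being H — a thiol.
The closest candidate here is a hydroxyl group (-OH), but it is an -OH, not an -SH. No other fragment satisfies the full query, so there is no match.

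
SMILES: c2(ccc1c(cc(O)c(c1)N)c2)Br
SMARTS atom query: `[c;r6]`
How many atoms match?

Check the 13 heavy atoms by environment: 10× c (aromatic, in 6-ring) → match; 1× O (acyclic) → no; 1× Br (acyclic) → no; 1× N (acyclic) → no.
That gives 10 matching atoms.

10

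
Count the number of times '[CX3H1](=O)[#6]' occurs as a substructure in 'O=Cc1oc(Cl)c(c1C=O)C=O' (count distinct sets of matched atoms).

3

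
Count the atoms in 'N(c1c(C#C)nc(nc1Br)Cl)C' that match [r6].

Check the 12 heavy atoms by environment: 2× n (aromatic, in 6-ring) → match; 4× c (aromatic, in 6-ring) → match; 1× N (acyclic) → no; 3× C (acyclic) → no; 1× Br (acyclic) → no; 1× Cl (acyclic) → no.
Summing the matching environments: 2 + 4 = 6 matching atoms.

6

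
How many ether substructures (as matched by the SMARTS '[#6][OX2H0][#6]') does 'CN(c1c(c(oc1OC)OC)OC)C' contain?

[#6][OX2H0][#6] is the SMARTS for an ether: an aliphatic oxygen bridging two carbons with no H on the oxygen.
The molecule carries 3 separate instances of a methoxy ether (-OCH3) meeting every constraint; each maps to a distinct set of atoms, giving 3 matches.

3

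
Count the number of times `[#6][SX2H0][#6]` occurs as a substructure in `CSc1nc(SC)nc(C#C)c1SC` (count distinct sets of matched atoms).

[#6][SX2H0][#6] is the SMARTS for a thioether: an aliphatic sulfur bridging two carbons with no H on the sulfur.
The molecule carries 3 separate instances of a methylthio ether (-SCH3) meeting every constraint; each maps to a distinct set of atoms, giving 3 matches.

3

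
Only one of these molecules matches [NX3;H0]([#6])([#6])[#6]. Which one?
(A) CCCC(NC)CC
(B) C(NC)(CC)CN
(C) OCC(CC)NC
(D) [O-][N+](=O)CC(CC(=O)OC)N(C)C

D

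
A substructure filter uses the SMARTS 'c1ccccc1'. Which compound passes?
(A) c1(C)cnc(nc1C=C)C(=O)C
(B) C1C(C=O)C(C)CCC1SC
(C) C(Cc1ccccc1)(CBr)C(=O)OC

c1ccccc1 describes six aromatic carbons in a ring (a benzene ring).
(A) has a methyl group (-CH3) but no six-membered all-carbon aromatic ring is present.
(B) has a methyl group (-CH3) but no six-membered all-carbon aromatic ring is present.
(C) contains a phenyl ring, which satisfies every atom and bond constraint.
So the answer is (C).

C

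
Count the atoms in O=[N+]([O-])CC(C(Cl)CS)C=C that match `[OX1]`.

2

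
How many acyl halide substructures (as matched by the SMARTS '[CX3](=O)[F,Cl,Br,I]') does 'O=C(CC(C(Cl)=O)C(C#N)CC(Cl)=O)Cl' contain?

3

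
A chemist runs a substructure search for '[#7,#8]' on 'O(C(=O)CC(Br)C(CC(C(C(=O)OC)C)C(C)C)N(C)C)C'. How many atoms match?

5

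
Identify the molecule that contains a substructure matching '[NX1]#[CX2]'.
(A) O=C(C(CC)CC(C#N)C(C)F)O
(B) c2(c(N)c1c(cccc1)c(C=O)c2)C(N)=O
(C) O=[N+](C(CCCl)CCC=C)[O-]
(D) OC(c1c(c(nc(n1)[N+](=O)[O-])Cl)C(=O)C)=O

[NX1]#[CX2] describes a nitrogen triple-bonded to a two-connected carbon (a nitrile).
(A) contains a nitrile (-C#N), which satisfies every atom and bond constraint.
(B) has a primary amide (-C(=O)NH2) but the nitrogen is NX3, not NX1.
(C) has a nitro group (-[N+](=O)[O-]) but there is no C#N triple bond.
(D) has a nitro group (-[N+](=O)[O-]) but there is no C#N triple bond.
So the answer is (A).

A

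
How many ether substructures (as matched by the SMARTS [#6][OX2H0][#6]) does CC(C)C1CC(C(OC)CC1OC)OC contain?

3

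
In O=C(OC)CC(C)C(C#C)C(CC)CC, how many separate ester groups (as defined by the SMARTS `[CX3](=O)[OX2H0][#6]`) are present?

[CX3](=O)[OX2H0][#6] is the SMARTS for an ester: a carbonyl carbon bonded to an oxygen that is itself bonded to carbon (no H on that O).
Exactly one fragment in the molecule meets all constraints, giving 1 match.

1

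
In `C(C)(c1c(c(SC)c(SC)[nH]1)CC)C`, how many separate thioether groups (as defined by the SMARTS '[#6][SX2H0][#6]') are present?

[#6][SX2H0][#6] is the SMARTS for a thioether: an aliphatic sulfur bridging two carbons with no H on the sulfur.
The molecule carries 2 separate instances of a methylthio ether (-SCH3) meeting every constraint; each maps to a distinct set of atoms, giving 2 matches.

2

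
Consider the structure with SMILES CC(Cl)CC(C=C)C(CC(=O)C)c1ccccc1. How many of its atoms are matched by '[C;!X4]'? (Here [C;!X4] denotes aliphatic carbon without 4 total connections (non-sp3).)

3

The query [C;!X4] means: aliphatic carbon that does not have four total connections.
Check the 18 heavy atoms by environment: 7× C (X4) → no; 6× c (aromatic, X3) → no; 3× C (X3) → match; 1× Cl (X1) → no; 1× O (X1) → no.
That gives 3 matching atoms.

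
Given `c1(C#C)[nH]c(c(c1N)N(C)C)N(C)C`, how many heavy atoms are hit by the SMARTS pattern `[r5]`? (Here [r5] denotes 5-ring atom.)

5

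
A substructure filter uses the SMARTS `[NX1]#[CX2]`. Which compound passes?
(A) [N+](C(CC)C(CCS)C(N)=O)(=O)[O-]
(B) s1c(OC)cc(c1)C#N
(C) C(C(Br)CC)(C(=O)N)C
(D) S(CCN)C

[NX1]#[CX2] describes a nitrogen triple-bonded to a two-connected carbon (a nitrile).
(A) has a nitro group (-[N+](=O)[O-]) but there is no C#N triple bond.
(B) contains a nitrile (-C#N), which satisfies every atom and bond constraint.
(C) has a primary amide (-C(=O)NH2) but the nitrogen is NX3, not NX1.
(D) has a primary amino group (-NH2) but the nitrogen is NX3 (three connections), not NX1 triple-bonded.
So the answer is (B).

B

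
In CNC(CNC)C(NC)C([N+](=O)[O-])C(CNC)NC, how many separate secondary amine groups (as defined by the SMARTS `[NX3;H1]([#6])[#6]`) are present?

[NX3;H1]([#6])[#6] is the SMARTS for a secondary amine: a trivalent nitrogen with one H, bonded to two carbons.
The molecule carries 5 separate instances of an N-methylamino group (-NHCH3) meeting every constraint; each maps to a distinct set of atoms, giving 5 matches.

5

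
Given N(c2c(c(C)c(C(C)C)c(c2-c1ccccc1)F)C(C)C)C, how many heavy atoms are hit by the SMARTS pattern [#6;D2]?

The query [#6;D2] means: any carbon bonded to exactly two heavy atoms.
Check the 22 heavy atoms by environment: 7× c (aromatic, D3) → no; 1× F (D1) → no; 2× C (D3) → no; 6× C (D1) → no; 5× c (aromatic, D2) → match; 1× N (D2) → no.
That gives 5 matching atoms.

5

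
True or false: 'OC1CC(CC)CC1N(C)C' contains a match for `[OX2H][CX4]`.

True

The pattern [OX2H][CX4] describes a hydroxyl oxygen bound to an sp3 (X4) carbon — an aliphatic alcohol.
The molecule carries a hydroxyl group (-OH), whose atoms satisfy every constraint of the query, so the pattern matches.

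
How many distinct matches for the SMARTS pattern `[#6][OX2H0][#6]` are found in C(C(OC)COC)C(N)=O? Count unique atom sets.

2

[#6][OX2H0][#6] is the SMARTS for an ether: an aliphatic oxygen bridging two carbons with no H on the oxygen.
The molecule carries 2 separate instances of a methoxy ether (-OCH3) meeting every constraint; each maps to a distinct set of atoms, giving 2 matches.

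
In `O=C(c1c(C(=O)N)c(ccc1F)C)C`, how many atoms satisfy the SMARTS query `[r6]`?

6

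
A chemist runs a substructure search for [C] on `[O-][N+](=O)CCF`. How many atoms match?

The query [C] means: uppercase C matches aliphatic (non-aromatic) carbon only.
Check the 6 heavy atoms by environment: 2× C → match; 1× F → no; 1× N (charge +1) → no; 1× O (charge -1) → no; 1× O → no.
That gives 2 matching atoms.

2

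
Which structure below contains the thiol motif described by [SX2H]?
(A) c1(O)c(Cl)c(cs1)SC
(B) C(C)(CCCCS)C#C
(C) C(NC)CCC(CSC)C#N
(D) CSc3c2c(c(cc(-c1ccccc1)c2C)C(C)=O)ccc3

[SX2H] describes an aliphatic sulfur with two connections, one being H (a thiol).
(A) has a methylthio ether (-SCH3) but the sulfur has H0 (bonded to two carbons), not H1.
(B) contains a thiol (-SH), which satisfies every atom and bond constraint.
(C) has a methylthio ether (-SCH3) but the sulfur has H0 (bonded to two carbons), not H1.
(D) has a methylthio ether (-SCH3) but the sulfur has H0 (bonded to two carbons), not H1.
So the answer is (B).

B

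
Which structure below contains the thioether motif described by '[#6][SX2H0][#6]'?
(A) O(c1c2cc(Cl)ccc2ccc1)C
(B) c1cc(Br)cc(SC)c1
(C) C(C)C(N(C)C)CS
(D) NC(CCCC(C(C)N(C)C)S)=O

B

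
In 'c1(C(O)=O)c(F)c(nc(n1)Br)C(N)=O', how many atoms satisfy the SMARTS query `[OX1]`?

The query [OX1] means: aliphatic oxygen with one total connection — typically a carbonyl =O or an oxide.
Check the 14 heavy atoms by environment: 2× n (aromatic, X2) → no; 4× c (aromatic, X3) → no; 1× Br (X1) → no; 1× F (X1) → no; 2× C (X3) → no; 2× O (X1) → match; 1× N (X3) → no; 1× O (X2) → no.
That gives 2 matching atoms.

2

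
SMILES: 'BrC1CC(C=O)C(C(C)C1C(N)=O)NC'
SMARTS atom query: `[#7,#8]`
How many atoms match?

Check the 15 heavy atoms by environment: 10× C → no; 2× O → match; 2× N → match; 1× Br → no.
Summing the matching environments: 2 + 2 = 4 matching atoms.

4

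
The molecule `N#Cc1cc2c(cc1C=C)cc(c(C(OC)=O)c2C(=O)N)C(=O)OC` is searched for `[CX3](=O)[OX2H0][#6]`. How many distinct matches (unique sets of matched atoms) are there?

2

[CX3](=O)[OX2H0][#6] is the SMARTS for an ester: a carbonyl carbon bonded to an oxygen that is itself bonded to carbon (no H on that O).
The molecule carries 2 separate instances of a methyl-ester group (-C(=O)OCH3) meeting every constraint; each maps to a distinct set of atoms, giving 2 matches.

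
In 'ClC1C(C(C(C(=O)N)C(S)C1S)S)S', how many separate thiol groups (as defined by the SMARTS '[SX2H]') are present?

4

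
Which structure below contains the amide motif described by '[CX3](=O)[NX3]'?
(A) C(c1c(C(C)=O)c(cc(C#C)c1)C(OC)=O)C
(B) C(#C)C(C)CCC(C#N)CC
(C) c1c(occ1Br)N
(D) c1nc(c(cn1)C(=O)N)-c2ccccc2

[CX3](=O)[NX3] describes a carbonyl carbon bonded to a trivalent nitrogen (an amide).
(A) has a methyl-ester group (-C(=O)OCH3) but the carbonyl is bonded to O, not to an NX3 nitrogen.
(B) has a nitrile (-C#N) but the nitrile N is NX1 (triple-bonded), not NX3.
(C) has a primary amino group (-NH2) but the -NH2 is not attached to a carbonyl carbon.
(D) contains a primary amide (-C(=O)NH2), which satisfies every atom and bond constraint.
So the answer is (D).

D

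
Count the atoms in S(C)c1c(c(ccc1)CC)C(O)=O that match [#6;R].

The query [#6;R] means: carbon that is part of a ring.
Check the 13 heavy atoms by environment: 6× c (aromatic, in 6-ring) → match; 4× C (acyclic) → no; 2× O (acyclic) → no; 1× S (acyclic) → no.
That gives 6 matching atoms.

6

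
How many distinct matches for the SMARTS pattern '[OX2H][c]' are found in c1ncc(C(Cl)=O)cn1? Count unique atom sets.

0

[OX2H][c] is the SMARTS for a phenol: a hydroxyl oxygen attached to an aromatic carbon.
No fragment in the molecule satisfies every constraint, giving 0 matches.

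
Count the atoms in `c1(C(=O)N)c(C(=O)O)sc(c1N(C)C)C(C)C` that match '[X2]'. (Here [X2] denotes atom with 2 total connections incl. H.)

2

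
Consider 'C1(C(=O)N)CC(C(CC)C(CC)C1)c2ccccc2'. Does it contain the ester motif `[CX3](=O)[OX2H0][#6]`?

No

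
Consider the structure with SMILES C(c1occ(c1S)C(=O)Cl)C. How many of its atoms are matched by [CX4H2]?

The query [CX4H2] means: sp3 carbon (X4) with exactly two hydrogens.
Check the 11 heavy atoms by environment: 1× o (aromatic, H0, X2) → no; 1× c (aromatic, H1, X3) → no; 3× c (aromatic, H0, X3) → no; 1× C (H2, X4) → match; 1× C (H3, X4) → no; 1× C (H0, X3) → no; 1× O (H0, X1) → no; 1× Cl (H0, X1) → no; 1× S (H1, X2) → no.
That gives 1 matching atom.

1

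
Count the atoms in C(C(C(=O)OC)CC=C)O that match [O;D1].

2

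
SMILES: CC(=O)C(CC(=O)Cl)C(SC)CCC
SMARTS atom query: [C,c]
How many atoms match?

10

The query [C,c] means: comma = OR; matches aliphatic or aromatic carbon — same as #6.
Check the 14 heavy atoms by environment: 10× C → match; 2× O → no; 1× Cl → no; 1× S → no.
That gives 10 matching atoms.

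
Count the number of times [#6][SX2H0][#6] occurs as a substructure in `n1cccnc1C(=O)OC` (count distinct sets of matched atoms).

0

[#6][SX2H0][#6] is the SMARTS for a thioether: an aliphatic sulfur bridging two carbons with no H on the sulfur.
No fragment in the molecule satisfies every constraint, giving 0 matches.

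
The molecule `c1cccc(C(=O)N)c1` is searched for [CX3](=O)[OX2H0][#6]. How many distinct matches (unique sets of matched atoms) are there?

0

[CX3](=O)[OX2H0][#6] is the SMARTS for an ester: a carbonyl carbon bonded to an oxygen that is itself bonded to carbon (no H on that O).
The molecule has a primary amide (-C(=O)NH2), but the carbonyl is bonded to N, not to an O-C linkage; nothing else fits, so there are 0 matches.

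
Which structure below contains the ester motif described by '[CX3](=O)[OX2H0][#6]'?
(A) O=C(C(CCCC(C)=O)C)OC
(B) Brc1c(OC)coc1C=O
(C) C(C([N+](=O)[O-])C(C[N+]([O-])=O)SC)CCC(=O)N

A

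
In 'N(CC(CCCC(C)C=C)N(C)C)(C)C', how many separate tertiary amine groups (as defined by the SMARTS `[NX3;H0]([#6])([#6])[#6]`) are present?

[NX3;H0]([#6])([#6])[#6] is the SMARTS for a tertiary amine: a trivalent nitrogen with no H, bonded to three carbons.
The molecule carries 2 separate instances of a dimethylamino group (-N(CH3)2) meeting every constraint; each maps to a distinct set of atoms, giving 2 matches.

2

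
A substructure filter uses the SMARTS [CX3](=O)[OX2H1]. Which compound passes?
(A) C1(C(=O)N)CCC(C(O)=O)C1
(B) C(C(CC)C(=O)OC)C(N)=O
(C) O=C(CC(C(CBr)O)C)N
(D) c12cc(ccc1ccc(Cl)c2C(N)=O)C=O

A

[CX3](=O)[OX2H1] describes an sp2 carbon double-bonded to O and single-bonded to an -OH oxygen (a carboxylic acid).
(A) contains a carboxylic acid group (-C(=O)OH), which satisfies every atom and bond constraint.
(B) has a methyl-ester group (-C(=O)OCH3) but the singly-bonded O has no H (OX2H0, not OX2H1).
(C) has a primary amide (-C(=O)NH2) but the carbonyl is bonded to N, not to an -OH oxygen.
(D) has a primary amide (-C(=O)NH2) but the carbonyl is bonded to N, not to an -OH oxygen.
So the answer is (A).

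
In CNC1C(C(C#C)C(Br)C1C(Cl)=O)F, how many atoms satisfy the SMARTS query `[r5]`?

The query [r5] means: r5 matches atoms in a five-membered ring.
Check the 14 heavy atoms by environment: 5× C (in 5-ring) → match; 1× N (acyclic) → no; 4× C (acyclic) → no; 1× F (acyclic) → no; 1× Br (acyclic) → no; 1× O (acyclic) → no; 1× Cl (acyclic) → no.
That gives 5 matching atoms.

5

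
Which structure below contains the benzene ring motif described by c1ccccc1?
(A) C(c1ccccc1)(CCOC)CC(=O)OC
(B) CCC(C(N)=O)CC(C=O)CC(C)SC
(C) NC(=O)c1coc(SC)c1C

A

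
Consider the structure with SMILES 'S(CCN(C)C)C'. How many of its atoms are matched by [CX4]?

The query [CX4] means: C with X4: aliphatic carbon with exactly 4 total connections (bonds + H).
Check the 7 heavy atoms by environment: 5× C (X4) → match; 1× N (X3) → no; 1× S (X2) → no.
That gives 5 matching atoms.

5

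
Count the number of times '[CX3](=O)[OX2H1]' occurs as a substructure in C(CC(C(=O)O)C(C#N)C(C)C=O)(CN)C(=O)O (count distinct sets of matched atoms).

2

[CX3](=O)[OX2H1] is the SMARTS for a carboxylic acid: an sp2 carbon double-bonded to O and single-bonded to an -OH oxygen.
The molecule carries 2 separate instances of a carboxylic acid group (-C(=O)OH) meeting every constraint; each maps to a distinct set of atoms, giving 2 matches.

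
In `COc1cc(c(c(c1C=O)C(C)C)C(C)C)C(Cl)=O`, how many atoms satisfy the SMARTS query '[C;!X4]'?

2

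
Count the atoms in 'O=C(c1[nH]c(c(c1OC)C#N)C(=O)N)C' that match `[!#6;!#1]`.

The query [!#6;!#1] means: not carbon and not hydrogen — any heteroatom.
Check the 15 heavy atoms by environment: 1× n (aromatic) → match; 4× c (aromatic) → no; 5× C → no; 3× O → match; 2× N → match.
Summing the matching environments: 1 + 3 + 2 = 6 matching atoms.

6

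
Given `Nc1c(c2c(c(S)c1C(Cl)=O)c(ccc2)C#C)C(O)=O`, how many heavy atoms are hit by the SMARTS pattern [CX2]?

2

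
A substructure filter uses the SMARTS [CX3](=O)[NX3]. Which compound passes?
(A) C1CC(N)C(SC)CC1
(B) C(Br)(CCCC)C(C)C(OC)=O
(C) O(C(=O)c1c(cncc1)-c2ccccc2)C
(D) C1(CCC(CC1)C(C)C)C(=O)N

[CX3](=O)[NX3] describes a carbonyl carbon bonded to a trivalent nitrogen (an amide).
(A) has a primary amino group (-NH2) but the -NH2 is not attached to a carbonyl carbon.
(B) has a methyl-ester group (-C(=O)OCH3) but the carbonyl is bonded to O, not to an NX3 nitrogen.
(C) has a methyl-ester group (-C(=O)OCH3) but the carbonyl is bonded to O, not to an NX3 nitrogen.
(D) contains a primary amide (-C(=O)NH2), which satisfies every atom and bond constraint.
So the answer is (D).

D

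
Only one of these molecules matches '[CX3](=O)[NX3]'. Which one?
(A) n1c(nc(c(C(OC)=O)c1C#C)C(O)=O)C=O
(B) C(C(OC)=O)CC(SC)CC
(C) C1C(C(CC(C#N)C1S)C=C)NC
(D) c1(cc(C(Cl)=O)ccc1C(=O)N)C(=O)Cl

D

[CX3](=O)[NX3] describes a carbonyl carbon bonded to a trivalent nitrogen (an amide).
(A) has a methyl-ester group (-C(=O)OCH3) but the carbonyl is bonded to O, not to an NX3 nitrogen.
(B) has a methyl-ester group (-C(=O)OCH3) but the carbonyl is bonded to O, not to an NX3 nitrogen.
(C) has a nitrile (-C#N) but the nitrile N is NX1 (triple-bonded), not NX3.
(D) contains a primary amide (-C(=O)NH2), which satisfies every atom and bond constraint.
So the answer is (D).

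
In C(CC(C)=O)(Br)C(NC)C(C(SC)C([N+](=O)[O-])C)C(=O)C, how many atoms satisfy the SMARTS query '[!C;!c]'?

The query [!C;!c] means: neither aliphatic nor aromatic carbon — same as [!#6].
Check the 21 heavy atoms by environment: 13× C → no; 1× N (charge +1) → match; 1× O (charge -1) → match; 3× O → match; 1× Br → match; 1× S → match; 1× N → match.
Summing the matching environments: 1 + 1 + 3 + 1 + 1 + 1 = 8 matching atoms.

8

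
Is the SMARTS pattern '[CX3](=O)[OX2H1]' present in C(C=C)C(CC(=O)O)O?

Yes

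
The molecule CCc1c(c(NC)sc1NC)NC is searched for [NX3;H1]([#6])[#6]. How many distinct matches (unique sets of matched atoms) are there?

[NX3;H1]([#6])[#6] is the SMARTS for a secondary amine: a trivalent nitrogen with one H, bonded to two carbons.
The molecule carries 3 separate instances of an N-methylamino group (-NHCH3) meeting every constraint; each maps to a distinct set of atoms, giving 3 matches.

3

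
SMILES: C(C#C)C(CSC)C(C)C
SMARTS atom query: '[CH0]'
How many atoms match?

Check the 10 heavy atoms by environment: 2× C (H2) → no; 3× C (H1) → no; 1× C (H0) → match; 3× C (H3) → no; 1× S (H0) → no.
That gives 1 matching atom.

1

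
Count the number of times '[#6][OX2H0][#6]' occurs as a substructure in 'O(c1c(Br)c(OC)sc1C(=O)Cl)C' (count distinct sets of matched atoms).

2

[#6][OX2H0][#6] is the SMARTS for an ether: an aliphatic oxygen bridging two carbons with no H on the oxygen.
The molecule carries 2 separate instances of a methoxy ether (-OCH3) meeting every constraint; each maps to a distinct set of atoms, giving 2 matches.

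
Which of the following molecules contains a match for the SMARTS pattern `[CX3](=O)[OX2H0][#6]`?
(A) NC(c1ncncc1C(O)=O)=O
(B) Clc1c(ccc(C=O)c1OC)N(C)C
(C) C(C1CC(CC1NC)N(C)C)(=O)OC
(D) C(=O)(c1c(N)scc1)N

[CX3](=O)[OX2H0][#6] describes a carbonyl carbon bonded to an oxygen that is itself bonded to carbon (no H on that O) (an ester).
(A) has a primary amide (-C(=O)NH2) but the carbonyl is bonded to N, not to an O-C linkage.
(B) has a methoxy ether (-OCH3) but the ether oxygen is not adjacent to a C=O carbon.
(C) contains a methyl-ester group (-C(=O)OCH3), which satisfies every atom and bond constraint.
(D) has a primary amide (-C(=O)NH2) but the carbonyl is bonded to N, not to an O-C linkage.
So the answer is (C).

C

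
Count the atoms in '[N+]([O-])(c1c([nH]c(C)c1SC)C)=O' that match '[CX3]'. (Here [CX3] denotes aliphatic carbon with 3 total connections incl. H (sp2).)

0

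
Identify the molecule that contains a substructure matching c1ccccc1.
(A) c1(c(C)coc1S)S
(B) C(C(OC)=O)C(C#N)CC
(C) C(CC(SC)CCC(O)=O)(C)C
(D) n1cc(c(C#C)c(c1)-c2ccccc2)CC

D

c1ccccc1 describes six aromatic carbons in a ring (a benzene ring).
(A) has a methyl group (-CH3) but no six-membered all-carbon aromatic ring is present.
(B) has a methyl group (-CH3) but no six-membered all-carbon aromatic ring is present.
(C) has a methyl group (-CH3) but no six-membered all-carbon aromatic ring is present.
(D) contains a phenyl ring, which satisfies every atom and bond constraint.
So the answer is (D).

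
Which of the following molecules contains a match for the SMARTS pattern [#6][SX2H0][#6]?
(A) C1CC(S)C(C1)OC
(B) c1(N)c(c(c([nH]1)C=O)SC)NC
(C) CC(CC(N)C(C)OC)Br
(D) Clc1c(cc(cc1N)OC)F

B

[#6][SX2H0][#6] describes an aliphatic sulfur bridging two carbons with no H on the sulfur (a thioether).
(A) has a thiol (-SH) but the sulfur has H1, not H0 bridging two carbons.
(B) contains a methylthio ether (-SCH3), which satisfies every atom and bond constraint.
(C) has a methoxy ether (-OCH3) but the bridging atom is O, not S.
(D) has a methoxy ether (-OCH3) but the bridging atom is O, not S.
So the answer is (B).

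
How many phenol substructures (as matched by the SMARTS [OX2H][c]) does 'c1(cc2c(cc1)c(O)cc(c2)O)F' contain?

2

[OX2H][c] is the SMARTS for a phenol: a hydroxyl oxygen attached to an aromatic carbon.
The molecule carries 2 separate instances of a hydroxyl group (-OH) meeting every constraint; each maps to a distinct set of atoms, giving 2 matches.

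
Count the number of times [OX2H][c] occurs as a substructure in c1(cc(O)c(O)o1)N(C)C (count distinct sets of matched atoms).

2

[OX2H][c] is the SMARTS for a phenol: a hydroxyl oxygen attached to an aromatic carbon.
The molecule carries 2 separate instances of a hydroxyl group (-OH) meeting every constraint; each maps to a distinct set of atoms, giving 2 matches.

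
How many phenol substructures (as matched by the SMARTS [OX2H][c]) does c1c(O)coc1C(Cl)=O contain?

[OX2H][c] is the SMARTS for a phenol: a hydroxyl oxygen attached to an aromatic carbon.
Exactly one fragment in the molecule meets all constraints, giving 1 match.

1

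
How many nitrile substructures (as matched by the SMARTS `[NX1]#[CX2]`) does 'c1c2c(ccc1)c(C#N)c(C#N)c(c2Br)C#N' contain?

3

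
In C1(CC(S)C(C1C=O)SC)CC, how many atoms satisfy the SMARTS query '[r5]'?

5

The query [r5] means: r5 matches atoms in a five-membered ring.
Check the 12 heavy atoms by environment: 5× C (in 5-ring) → match; 4× C (acyclic) → no; 1× O (acyclic) → no; 2× S (acyclic) → no.
That gives 5 matching atoms.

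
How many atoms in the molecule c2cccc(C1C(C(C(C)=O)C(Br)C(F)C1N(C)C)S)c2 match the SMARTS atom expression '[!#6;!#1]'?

Check the 21 heavy atoms by environment: 10× C → no; 1× Br → match; 1× O → match; 1× F → match; 1× S → match; 6× c (aromatic) → no; 1× N → match.
Summing the matching environments: 1 + 1 + 1 + 1 + 1 = 5 matching atoms.

5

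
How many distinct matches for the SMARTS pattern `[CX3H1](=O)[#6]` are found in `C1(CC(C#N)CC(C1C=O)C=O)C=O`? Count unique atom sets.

[CX3H1](=O)[#6] is the SMARTS for an aldehyde: an sp2 carbon with one H, double-bonded to O and single-bonded to carbon.
The molecule carries 3 separate instances of an aldehyde (-CHO) meeting every constraint; each maps to a distinct set of atoms, giving 3 matches.

3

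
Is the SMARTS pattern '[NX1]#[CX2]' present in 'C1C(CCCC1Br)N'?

No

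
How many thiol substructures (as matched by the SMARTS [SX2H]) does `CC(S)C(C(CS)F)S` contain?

3

[SX2H] is the SMARTS for a thiol: an aliphatic sulfur with two connections, one being H.
The molecule carries 3 separate instances of a thiol (-SH) meeting every constraint; each maps to a distinct set of atoms, giving 3 matches.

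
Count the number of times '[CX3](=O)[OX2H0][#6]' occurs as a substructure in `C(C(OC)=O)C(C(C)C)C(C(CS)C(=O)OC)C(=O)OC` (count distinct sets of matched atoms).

[CX3](=O)[OX2H0][#6] is the SMARTS for an ester: a carbonyl carbon bonded to an oxygen that is itself bonded to carbon (no H on that O).
The molecule carries 3 separate instances of a methyl-ester group (-C(=O)OCH3) meeting every constraint; each maps to a distinct set of atoms, giving 3 matches.

3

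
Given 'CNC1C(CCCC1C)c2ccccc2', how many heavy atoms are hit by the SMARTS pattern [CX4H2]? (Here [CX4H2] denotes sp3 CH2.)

3

The query [CX4H2] means: sp3 carbon (X4) with exactly two hydrogens.
Check the 15 heavy atoms by environment: 3× C (H1, X4) → no; 3× C (H2, X4) → match; 2× C (H3, X4) → no; 1× c (aromatic, H0, X3) → no; 5× c (aromatic, H1, X3) → no; 1× N (H1, X3) → no.
That gives 3 matching atoms.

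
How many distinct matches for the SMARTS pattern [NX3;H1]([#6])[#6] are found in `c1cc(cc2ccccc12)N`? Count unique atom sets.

[NX3;H1]([#6])[#6] is the SMARTS for a secondary amine: a trivalent nitrogen with one H, bonded to two carbons.
The molecule has a primary amino group (-NH2), but the nitrogen has H2 and only one carbon neighbour; nothing else fits, so there are 0 matches.

0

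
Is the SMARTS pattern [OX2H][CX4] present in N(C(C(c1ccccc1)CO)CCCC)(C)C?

The pattern [OX2H][CX4] describes a hydroxyl oxygen bound to an sp3 (X4) carbon — an aliphatic alcohol.
The molecule carries a hydroxyl group (-OH), whose atoms satisfy every constraint of the query, so the pattern matches.

Yes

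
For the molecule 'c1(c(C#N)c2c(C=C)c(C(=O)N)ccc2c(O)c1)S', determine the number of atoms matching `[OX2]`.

1

Check the 19 heavy atoms by environment: 10× c (aromatic, X3) → no; 1× O (X2) → match; 3× C (X3) → no; 1× O (X1) → no; 1× N (X3) → no; 1× S (X2) → no; 1× C (X2) → no; 1× N (X1) → no.
That gives 1 matching atom.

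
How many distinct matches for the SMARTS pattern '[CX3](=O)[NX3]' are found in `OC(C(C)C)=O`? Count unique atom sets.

[CX3](=O)[NX3] is the SMARTS for an amide: a carbonyl carbon bonded to a trivalent nitrogen.
The molecule has a carboxylic acid group (-C(=O)OH), but the carbonyl is bonded to O, not to an NX3 nitrogen; nothing else fits, so there are 0 matches.

0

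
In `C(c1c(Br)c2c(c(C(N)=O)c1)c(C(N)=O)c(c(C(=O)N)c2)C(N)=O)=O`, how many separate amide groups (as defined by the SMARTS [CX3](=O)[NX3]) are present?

4

[CX3](=O)[NX3] is the SMARTS for an amide: a carbonyl carbon bonded to a trivalent nitrogen.
The molecule carries 4 separate instances of a primary amide (-C(=O)NH2) meeting every constraint; each maps to a distinct set of atoms, giving 4 matches.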